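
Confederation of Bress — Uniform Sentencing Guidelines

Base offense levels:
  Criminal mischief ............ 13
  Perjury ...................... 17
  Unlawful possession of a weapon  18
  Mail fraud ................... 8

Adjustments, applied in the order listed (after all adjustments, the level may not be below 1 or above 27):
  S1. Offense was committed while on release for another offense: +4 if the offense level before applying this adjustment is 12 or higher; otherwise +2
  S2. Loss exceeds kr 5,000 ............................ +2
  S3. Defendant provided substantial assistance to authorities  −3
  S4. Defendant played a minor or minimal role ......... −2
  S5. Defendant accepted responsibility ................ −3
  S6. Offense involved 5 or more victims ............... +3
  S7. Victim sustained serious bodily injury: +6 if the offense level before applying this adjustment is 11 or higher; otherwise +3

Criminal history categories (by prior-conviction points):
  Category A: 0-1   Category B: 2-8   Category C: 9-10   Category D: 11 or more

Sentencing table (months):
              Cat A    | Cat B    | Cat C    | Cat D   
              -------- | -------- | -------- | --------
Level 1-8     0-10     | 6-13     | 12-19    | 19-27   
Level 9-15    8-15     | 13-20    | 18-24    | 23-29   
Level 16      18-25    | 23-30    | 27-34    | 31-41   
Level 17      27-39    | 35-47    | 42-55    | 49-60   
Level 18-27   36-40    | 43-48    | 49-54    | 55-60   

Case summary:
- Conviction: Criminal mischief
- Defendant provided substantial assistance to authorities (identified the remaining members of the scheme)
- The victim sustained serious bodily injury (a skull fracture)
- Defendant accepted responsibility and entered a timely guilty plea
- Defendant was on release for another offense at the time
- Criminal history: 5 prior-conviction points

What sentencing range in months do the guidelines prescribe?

35-47 months

Base offense level for criminal mischief: 13.
S1 applies (level before this adjustment is 13 ≥ 12, so +4): 13 + 4 = 17.
S3 applies: 17 − 3 = 14.
S5 applies: 14 − 3 = 11.
S7 applies (level before this adjustment is 11 ≥ 11, so +6): 11 + 6 = 17.
Final offense level: 17.
Criminal history: 5 prior points → Category B (2-8).
Level 17 falls in the 17 band.
Grid: Level 17 × Category B = 35-47 months.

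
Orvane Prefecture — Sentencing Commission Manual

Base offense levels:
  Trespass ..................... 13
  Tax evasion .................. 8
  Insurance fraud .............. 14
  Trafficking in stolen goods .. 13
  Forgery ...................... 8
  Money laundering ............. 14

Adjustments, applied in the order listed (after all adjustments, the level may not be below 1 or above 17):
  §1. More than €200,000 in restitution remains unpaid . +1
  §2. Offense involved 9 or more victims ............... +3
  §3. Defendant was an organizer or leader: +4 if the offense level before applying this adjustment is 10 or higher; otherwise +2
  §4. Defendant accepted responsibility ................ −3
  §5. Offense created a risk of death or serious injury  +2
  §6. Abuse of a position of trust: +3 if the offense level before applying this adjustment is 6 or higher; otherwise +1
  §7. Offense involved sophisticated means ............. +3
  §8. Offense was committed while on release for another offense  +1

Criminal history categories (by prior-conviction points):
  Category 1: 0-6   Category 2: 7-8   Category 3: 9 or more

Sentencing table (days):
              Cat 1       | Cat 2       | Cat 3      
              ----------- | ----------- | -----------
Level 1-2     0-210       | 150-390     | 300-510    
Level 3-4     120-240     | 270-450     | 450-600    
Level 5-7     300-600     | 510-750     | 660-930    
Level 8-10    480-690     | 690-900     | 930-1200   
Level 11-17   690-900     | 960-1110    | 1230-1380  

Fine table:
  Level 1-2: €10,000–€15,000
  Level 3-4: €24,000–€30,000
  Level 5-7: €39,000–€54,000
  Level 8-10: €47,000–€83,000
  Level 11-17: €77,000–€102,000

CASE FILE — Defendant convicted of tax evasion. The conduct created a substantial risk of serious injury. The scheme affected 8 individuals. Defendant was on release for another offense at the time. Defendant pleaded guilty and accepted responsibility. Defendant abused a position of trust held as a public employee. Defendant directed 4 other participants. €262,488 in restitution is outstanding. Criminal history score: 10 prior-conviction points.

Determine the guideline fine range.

Base offense level for tax evasion: 8.
§1 applies: 8 + 1 = 9.
§3 applies (level before this adjustment is 9 < 10, so +2): 9 + 2 = 11.
§4 applies: 11 − 3 = 8.
§5 applies: 8 + 2 = 10.
§6 applies (level before this adjustment is 10 ≥ 6, so +3): 10 + 3 = 13.
§7 does not apply.
§8 applies: 13 + 1 = 14.
Final offense level: 14.
Level 14 falls in the 11-17 band.
Fine table: Level 11-17 → €77,000–€102,000.

€77,000–€102,000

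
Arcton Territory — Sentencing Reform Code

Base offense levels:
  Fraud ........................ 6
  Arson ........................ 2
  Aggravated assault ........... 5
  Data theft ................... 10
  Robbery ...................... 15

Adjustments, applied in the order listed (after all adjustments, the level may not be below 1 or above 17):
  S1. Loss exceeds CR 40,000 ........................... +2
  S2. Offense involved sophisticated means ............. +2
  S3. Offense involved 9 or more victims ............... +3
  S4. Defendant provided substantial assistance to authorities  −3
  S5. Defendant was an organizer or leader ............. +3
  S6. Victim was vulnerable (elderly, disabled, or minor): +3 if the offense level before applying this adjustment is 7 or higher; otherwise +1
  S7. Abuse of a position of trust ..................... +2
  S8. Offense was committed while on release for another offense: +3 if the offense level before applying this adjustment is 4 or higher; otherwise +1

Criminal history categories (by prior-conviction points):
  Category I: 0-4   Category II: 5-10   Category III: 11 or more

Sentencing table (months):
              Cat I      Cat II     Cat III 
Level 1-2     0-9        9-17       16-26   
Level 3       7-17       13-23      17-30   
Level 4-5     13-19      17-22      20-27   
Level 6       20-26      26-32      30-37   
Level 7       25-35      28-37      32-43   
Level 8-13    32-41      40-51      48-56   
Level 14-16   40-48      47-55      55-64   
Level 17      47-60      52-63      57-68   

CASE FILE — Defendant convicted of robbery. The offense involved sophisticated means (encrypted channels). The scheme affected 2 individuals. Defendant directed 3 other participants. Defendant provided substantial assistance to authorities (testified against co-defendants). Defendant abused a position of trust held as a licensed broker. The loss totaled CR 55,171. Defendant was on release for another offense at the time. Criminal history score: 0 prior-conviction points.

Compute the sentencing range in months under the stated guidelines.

Base offense level for robbery: 15.
S1 applies: 15 + 2 = 17.
S2 applies: 17 + 2 = 19.
S4 applies: 19 − 3 = 16.
S5 applies: 16 + 3 = 19.
S7 applies: 19 + 2 = 21.
S8 applies (level before this adjustment is 21 ≥ 4, so +3): 21 + 3 = 24.
Level 24 exceeds the maximum of 17; capped at 17.
Final offense level: 17.
Criminal history: 0 prior points → Category I (0-4).
Level 17 falls in the 17 band.
Grid: Level 17 × Category I = 47-60 months.

47-60 months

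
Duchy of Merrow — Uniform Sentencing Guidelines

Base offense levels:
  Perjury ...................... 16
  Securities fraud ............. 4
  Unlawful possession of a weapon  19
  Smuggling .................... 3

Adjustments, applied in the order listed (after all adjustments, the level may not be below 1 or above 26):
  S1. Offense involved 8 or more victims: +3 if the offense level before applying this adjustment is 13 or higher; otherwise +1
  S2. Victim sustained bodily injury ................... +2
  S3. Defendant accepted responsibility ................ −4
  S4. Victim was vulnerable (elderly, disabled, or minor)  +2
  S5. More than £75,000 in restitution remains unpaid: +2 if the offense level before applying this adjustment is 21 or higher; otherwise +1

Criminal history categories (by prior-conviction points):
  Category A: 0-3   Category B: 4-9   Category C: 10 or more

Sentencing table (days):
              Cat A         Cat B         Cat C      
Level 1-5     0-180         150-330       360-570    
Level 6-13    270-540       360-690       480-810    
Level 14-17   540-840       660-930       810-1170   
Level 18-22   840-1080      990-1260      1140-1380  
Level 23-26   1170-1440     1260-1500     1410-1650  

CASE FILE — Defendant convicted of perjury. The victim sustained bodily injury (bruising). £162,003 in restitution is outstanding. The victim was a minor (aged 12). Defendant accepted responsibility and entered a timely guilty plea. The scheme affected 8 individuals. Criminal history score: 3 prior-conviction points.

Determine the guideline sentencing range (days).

Base offense level for perjury: 16.
S1 applies (level before this adjustment is 16 ≥ 13, so +3): 16 + 3 = 19.
S2 applies: 19 + 2 = 21.
S3 applies: 21 − 4 = 17.
S4 applies: 17 + 2 = 19.
S5 applies (level before this adjustment is 19 < 21, so +1): 19 + 1 = 20.
Final offense level: 20.
Criminal history: 3 prior points → Category A (0-3).
Level 20 falls in the 18-22 band.
Grid: Level 18-22 × Category A = 840-1080 days.

840-1080 days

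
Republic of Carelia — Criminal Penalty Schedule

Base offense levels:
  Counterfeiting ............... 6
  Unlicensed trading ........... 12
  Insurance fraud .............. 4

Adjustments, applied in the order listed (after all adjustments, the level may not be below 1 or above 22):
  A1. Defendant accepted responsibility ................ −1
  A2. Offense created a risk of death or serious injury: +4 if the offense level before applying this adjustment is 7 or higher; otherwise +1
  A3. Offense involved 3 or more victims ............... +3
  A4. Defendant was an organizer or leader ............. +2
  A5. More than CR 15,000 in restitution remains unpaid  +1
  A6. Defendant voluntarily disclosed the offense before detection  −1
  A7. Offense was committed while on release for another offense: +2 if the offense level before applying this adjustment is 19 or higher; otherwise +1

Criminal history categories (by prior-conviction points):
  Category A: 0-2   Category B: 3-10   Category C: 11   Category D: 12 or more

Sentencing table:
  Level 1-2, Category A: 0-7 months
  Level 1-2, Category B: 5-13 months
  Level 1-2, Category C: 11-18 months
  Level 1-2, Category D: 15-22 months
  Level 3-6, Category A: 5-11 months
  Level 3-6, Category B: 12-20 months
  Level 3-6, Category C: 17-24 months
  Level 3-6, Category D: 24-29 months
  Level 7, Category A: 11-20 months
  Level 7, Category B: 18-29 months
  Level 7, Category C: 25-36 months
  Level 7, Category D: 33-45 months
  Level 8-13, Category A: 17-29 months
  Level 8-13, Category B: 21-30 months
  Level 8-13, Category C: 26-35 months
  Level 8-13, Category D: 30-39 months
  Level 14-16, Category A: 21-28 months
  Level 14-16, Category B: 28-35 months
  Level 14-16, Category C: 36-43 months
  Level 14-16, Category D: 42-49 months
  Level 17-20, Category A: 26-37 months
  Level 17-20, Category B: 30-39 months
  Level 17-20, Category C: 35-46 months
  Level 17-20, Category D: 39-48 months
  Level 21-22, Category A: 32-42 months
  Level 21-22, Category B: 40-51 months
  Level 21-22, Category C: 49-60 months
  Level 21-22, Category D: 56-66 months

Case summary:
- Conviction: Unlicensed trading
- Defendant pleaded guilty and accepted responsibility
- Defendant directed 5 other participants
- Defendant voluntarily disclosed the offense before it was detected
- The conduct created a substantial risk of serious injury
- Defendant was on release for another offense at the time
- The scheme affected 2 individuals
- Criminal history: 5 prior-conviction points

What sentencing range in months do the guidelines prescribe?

30-39 months

Base offense level for unlicensed trading: 12.
A1 applies: 12 − 1 = 11.
A2 applies (level before this adjustment is 11 ≥ 7, so +4): 11 + 4 = 15.
A3 does not apply.
A4 applies: 15 + 2 = 17.
A5 does not apply.
A6 applies: 17 − 1 = 16.
A7 applies (level before this adjustment is 16 < 19, so +1): 16 + 1 = 17.
Final offense level: 17.
Criminal history: 5 prior points → Category B (3-10).
Level 17 falls in the 17-20 band.
Grid: Level 17-20 × Category B = 30-39 months.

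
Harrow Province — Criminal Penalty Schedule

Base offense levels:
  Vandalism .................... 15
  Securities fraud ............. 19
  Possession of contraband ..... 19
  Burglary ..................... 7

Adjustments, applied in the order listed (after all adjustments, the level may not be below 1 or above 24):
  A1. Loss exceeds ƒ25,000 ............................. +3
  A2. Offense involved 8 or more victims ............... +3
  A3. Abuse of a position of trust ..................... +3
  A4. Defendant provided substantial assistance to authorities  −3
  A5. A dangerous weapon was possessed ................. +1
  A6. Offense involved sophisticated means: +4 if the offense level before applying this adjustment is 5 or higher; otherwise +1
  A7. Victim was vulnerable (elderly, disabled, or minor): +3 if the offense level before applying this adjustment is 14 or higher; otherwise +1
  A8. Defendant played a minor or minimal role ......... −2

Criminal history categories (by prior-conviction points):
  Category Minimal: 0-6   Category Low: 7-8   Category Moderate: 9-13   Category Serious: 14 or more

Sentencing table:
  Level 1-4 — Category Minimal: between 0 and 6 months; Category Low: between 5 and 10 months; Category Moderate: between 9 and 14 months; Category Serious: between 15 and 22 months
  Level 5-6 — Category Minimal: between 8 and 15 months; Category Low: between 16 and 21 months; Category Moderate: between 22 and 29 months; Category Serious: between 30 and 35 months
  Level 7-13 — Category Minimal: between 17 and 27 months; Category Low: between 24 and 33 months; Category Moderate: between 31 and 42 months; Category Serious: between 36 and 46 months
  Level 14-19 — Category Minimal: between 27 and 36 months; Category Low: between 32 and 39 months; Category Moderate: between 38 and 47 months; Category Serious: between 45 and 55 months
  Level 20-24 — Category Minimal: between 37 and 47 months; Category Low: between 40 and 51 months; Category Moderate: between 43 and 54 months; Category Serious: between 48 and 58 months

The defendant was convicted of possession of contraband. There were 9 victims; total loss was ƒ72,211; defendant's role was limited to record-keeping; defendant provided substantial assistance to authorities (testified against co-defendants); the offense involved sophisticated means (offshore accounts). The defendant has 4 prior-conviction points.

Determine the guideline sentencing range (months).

Base offense level for possession of contraband: 19.
A1 applies: 19 + 3 = 22.
A2 applies: 22 + 3 = 25.
A3 does not apply.
A4 applies: 25 − 3 = 22.
A6 applies (level before this adjustment is 22 ≥ 5, so +4): 22 + 4 = 26.
A7 does not apply.
A8 applies: 26 − 2 = 24.
Final offense level: 24.
Criminal history: 4 prior points → Category Minimal (0-6).
Level 24 falls in the 20-24 band.
Grid: Level 20-24 × Category Minimal = 37-47 months.

37-47 months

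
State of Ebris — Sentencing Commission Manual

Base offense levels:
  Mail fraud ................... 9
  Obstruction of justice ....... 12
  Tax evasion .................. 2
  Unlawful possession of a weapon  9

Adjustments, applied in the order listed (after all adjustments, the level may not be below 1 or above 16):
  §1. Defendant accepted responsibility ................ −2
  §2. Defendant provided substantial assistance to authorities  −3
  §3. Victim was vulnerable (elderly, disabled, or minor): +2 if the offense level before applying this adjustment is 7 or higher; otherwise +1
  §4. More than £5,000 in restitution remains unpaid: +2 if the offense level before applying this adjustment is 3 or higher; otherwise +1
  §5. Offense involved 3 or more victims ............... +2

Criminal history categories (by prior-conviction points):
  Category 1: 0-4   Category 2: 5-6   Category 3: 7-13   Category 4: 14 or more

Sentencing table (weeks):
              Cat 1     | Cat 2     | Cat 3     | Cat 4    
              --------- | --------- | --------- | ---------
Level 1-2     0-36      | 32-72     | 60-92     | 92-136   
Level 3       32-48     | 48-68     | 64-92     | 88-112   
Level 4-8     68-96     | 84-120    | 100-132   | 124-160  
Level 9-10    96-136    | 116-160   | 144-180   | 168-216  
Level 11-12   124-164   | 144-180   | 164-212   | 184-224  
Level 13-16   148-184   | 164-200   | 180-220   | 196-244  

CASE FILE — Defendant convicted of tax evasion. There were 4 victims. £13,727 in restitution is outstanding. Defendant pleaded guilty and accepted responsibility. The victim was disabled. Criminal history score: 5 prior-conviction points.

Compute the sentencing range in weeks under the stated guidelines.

Base offense level for tax evasion: 2.
§1 applies: 2 − 2 = 0.
§2 does not apply.
§3 applies (level before this adjustment is 0 < 7, so +1): 0 + 1 = 1.
§4 applies (level before this adjustment is 1 < 3, so +1): 1 + 1 = 2.
§5 applies: 2 + 2 = 4.
Final offense level: 4.
Criminal history: 5 prior points → Category 2 (5-6).
Level 4 falls in the 4-8 band.
Grid: Level 4-8 × Category 2 = 84-120 weeks.

84-120 weeks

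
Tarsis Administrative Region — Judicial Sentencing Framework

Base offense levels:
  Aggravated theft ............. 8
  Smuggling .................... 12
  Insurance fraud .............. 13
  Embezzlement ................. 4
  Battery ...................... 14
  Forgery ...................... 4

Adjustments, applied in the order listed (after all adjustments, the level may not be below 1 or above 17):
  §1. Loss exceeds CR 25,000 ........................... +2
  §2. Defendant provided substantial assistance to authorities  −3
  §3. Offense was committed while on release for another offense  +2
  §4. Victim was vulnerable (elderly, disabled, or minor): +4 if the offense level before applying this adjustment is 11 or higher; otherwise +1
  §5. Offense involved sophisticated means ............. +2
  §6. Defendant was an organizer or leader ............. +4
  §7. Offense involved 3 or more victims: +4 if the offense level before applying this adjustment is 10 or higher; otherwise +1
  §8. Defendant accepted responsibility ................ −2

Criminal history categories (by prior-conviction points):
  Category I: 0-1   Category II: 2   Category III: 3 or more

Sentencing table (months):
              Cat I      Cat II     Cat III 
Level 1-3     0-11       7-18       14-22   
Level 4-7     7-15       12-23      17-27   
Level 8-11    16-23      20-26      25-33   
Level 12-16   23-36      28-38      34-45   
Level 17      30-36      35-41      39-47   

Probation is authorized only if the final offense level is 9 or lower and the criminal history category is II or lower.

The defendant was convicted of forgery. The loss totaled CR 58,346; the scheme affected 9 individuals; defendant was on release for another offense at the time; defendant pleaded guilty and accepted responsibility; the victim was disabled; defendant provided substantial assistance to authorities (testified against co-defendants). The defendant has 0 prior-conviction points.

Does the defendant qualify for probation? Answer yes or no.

Base offense level for forgery: 4.
§1 applies: 4 + 2 = 6.
§2 applies: 6 − 3 = 3.
§3 applies: 3 + 2 = 5.
§4 applies (level before this adjustment is 5 < 11, so +1): 5 + 1 = 6.
§6 does not apply.
§7 applies (level before this adjustment is 6 < 10, so +1): 6 + 1 = 7.
§8 applies: 7 − 2 = 5.
Final offense level: 5.
Criminal history: 0 prior points → Category I (0-1).
Level 5 falls in the 4-7 band.
Grid: Level 4-7 × Category I = 7-15 months.
Probation check: level 5 ≤ 9 and category I ≤ II → eligible.

Yes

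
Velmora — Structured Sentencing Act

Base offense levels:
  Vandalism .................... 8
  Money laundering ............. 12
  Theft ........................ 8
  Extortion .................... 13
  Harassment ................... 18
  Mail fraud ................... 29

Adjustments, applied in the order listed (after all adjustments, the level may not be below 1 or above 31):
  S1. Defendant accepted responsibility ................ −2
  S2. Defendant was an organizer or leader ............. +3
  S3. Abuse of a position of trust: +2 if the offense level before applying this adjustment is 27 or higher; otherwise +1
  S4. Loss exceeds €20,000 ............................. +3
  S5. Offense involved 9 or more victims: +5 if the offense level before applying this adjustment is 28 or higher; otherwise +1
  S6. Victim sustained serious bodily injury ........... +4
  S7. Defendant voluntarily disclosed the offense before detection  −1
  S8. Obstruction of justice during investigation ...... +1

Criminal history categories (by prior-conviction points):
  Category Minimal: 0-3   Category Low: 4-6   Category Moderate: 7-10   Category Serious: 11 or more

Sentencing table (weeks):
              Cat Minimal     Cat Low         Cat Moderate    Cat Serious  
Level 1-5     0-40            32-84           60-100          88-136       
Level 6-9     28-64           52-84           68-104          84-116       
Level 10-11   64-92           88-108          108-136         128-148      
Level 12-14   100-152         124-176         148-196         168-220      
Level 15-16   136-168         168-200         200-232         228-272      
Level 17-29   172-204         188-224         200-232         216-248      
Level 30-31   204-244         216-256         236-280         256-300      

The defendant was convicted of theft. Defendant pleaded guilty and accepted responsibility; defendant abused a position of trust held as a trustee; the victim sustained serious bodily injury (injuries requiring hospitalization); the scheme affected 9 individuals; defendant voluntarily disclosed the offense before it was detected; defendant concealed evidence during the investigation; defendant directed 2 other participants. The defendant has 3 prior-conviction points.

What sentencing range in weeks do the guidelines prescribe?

Base offense level for theft: 8.
S1 applies: 8 − 2 = 6.
S2 applies: 6 + 3 = 9.
S3 applies (level before this adjustment is 9 < 27, so +1): 9 + 1 = 10.
S4 does not apply.
S5 applies (level before this adjustment is 10 < 28, so +1): 10 + 1 = 11.
S6 applies: 11 + 4 = 15.
S7 applies: 15 − 1 = 14.
S8 applies: 14 + 1 = 15.
Final offense level: 15.
Criminal history: 3 prior points → Category Minimal (0-3).
Level 15 falls in the 15-16 band.
Grid: Level 15-16 × Category Minimal = 136-168 weeks.

136-168 weeks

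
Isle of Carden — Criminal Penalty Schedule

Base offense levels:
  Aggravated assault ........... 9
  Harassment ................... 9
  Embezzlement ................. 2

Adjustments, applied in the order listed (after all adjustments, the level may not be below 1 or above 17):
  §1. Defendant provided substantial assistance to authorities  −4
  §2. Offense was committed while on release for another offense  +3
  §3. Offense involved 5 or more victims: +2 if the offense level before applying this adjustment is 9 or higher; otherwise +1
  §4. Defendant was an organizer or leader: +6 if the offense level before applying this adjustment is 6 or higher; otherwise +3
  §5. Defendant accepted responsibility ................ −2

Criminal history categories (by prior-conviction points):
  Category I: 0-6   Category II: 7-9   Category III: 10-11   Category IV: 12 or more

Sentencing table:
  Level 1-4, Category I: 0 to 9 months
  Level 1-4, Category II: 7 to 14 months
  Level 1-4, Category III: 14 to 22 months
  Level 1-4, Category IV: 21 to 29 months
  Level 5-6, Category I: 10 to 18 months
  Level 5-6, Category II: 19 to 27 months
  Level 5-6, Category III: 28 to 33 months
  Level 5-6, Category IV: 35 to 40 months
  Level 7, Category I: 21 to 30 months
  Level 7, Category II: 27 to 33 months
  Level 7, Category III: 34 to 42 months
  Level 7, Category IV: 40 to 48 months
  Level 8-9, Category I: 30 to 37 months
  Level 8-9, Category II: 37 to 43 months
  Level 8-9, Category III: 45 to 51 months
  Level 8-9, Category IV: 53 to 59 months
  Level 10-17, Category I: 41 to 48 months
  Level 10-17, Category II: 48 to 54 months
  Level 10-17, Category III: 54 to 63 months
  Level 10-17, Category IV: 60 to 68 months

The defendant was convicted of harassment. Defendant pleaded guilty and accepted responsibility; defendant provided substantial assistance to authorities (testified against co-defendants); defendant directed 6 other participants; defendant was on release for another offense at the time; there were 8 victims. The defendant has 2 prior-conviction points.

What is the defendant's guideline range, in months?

Base offense level for harassment: 9.
§1 applies: 9 − 4 = 5.
§2 applies: 5 + 3 = 8.
§3 applies (level before this adjustment is 8 < 9, so +1): 8 + 1 = 9.
§4 applies (level before this adjustment is 9 ≥ 6, so +6): 9 + 6 = 15.
§5 applies: 15 − 2 = 13.
Final offense level: 13.
Criminal history: 2 prior points → Category I (0-6).
Level 13 falls in the 10-17 band.
Grid: Level 10-17 × Category I = 41-48 months.

41-48 months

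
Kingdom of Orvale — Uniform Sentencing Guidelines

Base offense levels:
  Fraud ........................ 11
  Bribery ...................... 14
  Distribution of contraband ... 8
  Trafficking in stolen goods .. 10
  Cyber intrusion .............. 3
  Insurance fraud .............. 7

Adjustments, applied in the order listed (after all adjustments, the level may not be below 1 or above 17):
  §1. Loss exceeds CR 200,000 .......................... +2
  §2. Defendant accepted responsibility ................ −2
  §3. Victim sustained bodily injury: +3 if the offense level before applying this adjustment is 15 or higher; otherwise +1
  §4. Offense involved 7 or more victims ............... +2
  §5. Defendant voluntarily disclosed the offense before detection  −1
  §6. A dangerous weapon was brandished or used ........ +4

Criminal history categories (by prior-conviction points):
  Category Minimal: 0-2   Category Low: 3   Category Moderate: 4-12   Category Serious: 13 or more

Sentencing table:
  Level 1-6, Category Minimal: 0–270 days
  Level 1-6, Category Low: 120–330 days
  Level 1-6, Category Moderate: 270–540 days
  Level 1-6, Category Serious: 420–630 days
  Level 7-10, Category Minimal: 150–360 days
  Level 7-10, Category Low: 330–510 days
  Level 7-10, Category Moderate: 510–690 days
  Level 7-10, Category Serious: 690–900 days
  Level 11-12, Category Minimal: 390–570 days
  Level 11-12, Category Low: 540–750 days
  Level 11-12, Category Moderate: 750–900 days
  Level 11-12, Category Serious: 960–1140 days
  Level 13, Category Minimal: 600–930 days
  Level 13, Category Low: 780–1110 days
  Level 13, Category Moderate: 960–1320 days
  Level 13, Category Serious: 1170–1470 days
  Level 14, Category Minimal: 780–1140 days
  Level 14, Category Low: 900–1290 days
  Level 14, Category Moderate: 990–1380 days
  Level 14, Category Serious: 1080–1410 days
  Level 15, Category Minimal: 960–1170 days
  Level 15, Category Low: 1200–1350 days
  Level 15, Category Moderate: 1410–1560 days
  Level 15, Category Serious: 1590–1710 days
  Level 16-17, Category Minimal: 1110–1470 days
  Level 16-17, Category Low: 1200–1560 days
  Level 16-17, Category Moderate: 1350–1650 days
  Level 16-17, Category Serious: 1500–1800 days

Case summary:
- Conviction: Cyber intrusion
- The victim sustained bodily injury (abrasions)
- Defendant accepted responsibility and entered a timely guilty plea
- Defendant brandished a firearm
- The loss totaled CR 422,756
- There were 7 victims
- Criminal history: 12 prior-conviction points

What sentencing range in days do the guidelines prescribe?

510-690 days

Base offense level for cyber intrusion: 3.
§1 applies: 3 + 2 = 5.
§2 applies: 5 − 2 = 3.
§3 applies (level before this adjustment is 3 < 15, so +1): 3 + 1 = 4.
§4 applies: 4 + 2 = 6.
§5 does not apply.
§6 applies: 6 + 4 = 10.
Final offense level: 10.
Criminal history: 12 prior points → Category Moderate (4-12).
Level 10 falls in the 7-10 band.
Grid: Level 7-10 × Category Moderate = 510-690 days.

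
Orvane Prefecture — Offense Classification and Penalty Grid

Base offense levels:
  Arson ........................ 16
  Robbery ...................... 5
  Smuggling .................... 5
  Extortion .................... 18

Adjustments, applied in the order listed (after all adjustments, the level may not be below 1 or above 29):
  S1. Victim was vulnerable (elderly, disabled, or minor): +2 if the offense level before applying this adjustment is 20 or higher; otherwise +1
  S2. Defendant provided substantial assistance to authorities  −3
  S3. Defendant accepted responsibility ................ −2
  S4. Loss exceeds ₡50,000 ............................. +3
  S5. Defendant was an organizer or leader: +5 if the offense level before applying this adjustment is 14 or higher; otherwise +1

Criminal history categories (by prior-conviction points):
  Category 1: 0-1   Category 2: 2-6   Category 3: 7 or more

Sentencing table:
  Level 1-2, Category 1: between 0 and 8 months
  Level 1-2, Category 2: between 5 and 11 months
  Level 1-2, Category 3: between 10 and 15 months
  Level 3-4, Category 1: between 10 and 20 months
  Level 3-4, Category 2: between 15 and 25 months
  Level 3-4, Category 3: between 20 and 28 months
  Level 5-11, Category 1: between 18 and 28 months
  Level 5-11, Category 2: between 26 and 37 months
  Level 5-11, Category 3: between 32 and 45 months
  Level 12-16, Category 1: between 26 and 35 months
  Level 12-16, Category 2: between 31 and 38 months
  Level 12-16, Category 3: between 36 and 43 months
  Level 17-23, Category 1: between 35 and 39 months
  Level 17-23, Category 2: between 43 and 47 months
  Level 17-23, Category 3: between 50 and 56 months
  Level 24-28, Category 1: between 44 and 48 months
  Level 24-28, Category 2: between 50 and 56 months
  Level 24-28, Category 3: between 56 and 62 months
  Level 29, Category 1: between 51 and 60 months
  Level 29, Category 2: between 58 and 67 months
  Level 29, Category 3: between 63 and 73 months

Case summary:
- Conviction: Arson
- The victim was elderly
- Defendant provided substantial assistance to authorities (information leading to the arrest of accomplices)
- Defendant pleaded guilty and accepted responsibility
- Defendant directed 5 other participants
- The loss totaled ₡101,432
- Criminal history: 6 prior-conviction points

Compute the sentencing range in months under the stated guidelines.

43-47 months

Base offense level for arson: 16.
S1 applies (level before this adjustment is 16 < 20, so +1): 16 + 1 = 17.
S2 applies: 17 − 3 = 14.
S3 applies: 14 − 2 = 12.
S4 applies: 12 + 3 = 15.
S5 applies (level before this adjustment is 15 ≥ 14, so +5): 15 + 5 = 20.
Final offense level: 20.
Criminal history: 6 prior points → Category 2 (2-6).
Level 20 falls in the 17-23 band.
Grid: Level 17-23 × Category 2 = 43-47 months.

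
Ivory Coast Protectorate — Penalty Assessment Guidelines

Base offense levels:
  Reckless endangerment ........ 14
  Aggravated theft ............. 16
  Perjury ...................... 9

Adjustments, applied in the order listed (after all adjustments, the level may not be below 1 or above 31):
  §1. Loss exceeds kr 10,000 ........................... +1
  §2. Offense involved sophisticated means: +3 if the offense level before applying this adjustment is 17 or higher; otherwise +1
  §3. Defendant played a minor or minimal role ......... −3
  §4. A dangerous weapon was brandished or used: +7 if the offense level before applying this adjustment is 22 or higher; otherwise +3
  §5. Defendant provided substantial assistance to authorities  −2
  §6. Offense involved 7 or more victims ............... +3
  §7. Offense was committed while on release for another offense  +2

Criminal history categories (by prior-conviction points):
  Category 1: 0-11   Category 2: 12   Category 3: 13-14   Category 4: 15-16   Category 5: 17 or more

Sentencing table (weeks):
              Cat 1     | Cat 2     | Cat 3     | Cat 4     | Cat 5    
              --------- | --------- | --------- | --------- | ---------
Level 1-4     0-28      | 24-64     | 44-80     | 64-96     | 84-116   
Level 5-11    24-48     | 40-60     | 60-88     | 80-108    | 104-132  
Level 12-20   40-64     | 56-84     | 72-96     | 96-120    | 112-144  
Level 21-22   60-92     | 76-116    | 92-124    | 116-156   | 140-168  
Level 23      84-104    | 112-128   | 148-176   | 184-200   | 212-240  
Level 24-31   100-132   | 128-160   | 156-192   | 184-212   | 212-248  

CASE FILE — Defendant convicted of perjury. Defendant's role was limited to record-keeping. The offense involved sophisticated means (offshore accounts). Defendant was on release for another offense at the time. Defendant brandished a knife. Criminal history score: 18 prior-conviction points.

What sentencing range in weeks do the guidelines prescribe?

112-144 weeks

Base offense level for perjury: 9.
§2 applies (level before this adjustment is 9 < 17, so +1): 9 + 1 = 10.
§3 applies: 10 − 3 = 7.
§4 applies (level before this adjustment is 7 < 22, so +3): 7 + 3 = 10.
§5 does not apply.
§7 applies: 10 + 2 = 12.
Final offense level: 12.
Criminal history: 18 prior points → Category 5 (17+).
Level 12 falls in the 12-20 band.
Grid: Level 12-20 × Category 5 = 112-144 weeks.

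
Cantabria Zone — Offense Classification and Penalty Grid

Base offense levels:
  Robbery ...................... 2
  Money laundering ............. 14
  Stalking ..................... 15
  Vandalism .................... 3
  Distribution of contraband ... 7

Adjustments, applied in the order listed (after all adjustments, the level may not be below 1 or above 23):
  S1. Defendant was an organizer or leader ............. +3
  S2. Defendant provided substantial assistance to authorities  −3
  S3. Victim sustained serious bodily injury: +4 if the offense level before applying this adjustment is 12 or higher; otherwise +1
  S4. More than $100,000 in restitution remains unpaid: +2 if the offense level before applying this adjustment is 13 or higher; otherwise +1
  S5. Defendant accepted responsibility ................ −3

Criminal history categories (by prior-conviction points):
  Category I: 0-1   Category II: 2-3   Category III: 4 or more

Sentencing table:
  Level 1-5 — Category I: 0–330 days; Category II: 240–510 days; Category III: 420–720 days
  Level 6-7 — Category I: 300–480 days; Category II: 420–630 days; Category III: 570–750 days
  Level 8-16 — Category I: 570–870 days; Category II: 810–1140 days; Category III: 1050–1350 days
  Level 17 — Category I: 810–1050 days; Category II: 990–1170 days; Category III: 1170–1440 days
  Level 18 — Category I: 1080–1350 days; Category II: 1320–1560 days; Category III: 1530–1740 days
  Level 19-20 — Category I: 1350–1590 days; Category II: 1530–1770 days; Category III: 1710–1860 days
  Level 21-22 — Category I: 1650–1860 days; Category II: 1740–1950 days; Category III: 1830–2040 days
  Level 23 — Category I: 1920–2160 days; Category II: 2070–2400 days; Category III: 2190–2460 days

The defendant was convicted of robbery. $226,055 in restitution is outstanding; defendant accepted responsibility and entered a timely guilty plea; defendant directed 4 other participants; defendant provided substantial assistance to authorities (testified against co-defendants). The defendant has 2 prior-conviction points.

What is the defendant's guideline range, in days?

Base offense level for robbery: 2.
S1 applies: 2 + 3 = 5.
S2 applies: 5 − 3 = 2.
S4 applies (level before this adjustment is 2 < 13, so +1): 2 + 1 = 3.
S5 applies: 3 − 3 = 0.
Level 0 is below the minimum of 1; floored at 1.
Final offense level: 1.
Criminal history: 2 prior points → Category II (2-3).
Level 1 falls in the 1-5 band.
Grid: Level 1-5 × Category II = 240-510 days.

240-510 days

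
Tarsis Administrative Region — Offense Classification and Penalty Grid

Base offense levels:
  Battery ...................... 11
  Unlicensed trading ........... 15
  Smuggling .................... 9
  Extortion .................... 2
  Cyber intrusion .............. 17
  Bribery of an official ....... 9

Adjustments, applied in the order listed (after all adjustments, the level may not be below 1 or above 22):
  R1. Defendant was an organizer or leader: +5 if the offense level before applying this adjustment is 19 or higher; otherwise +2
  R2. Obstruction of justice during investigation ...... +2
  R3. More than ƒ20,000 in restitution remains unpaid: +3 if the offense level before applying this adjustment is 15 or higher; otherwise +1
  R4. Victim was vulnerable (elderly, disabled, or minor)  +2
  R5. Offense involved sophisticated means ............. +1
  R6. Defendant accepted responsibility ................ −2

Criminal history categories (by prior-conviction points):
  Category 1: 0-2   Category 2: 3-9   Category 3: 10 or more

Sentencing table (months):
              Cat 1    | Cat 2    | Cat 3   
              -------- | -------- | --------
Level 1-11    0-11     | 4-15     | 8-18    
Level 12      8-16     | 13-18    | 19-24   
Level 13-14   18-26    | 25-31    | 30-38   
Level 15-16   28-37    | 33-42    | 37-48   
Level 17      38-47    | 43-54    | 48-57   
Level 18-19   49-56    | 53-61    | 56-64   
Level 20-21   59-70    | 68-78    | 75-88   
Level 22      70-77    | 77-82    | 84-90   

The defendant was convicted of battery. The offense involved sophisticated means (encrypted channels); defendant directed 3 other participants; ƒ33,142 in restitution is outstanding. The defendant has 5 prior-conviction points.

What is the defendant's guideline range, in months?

33-42 months

Base offense level for battery: 11.
R1 applies (level before this adjustment is 11 < 19, so +2): 11 + 2 = 13.
R2 does not apply.
R3 applies (level before this adjustment is 13 < 15, so +1): 13 + 1 = 14.
R4 does not apply.
R5 applies: 14 + 1 = 15.
Final offense level: 15.
Criminal history: 5 prior points → Category 2 (3-9).
Level 15 falls in the 15-16 band.
Grid: Level 15-16 × Category 2 = 33-42 months.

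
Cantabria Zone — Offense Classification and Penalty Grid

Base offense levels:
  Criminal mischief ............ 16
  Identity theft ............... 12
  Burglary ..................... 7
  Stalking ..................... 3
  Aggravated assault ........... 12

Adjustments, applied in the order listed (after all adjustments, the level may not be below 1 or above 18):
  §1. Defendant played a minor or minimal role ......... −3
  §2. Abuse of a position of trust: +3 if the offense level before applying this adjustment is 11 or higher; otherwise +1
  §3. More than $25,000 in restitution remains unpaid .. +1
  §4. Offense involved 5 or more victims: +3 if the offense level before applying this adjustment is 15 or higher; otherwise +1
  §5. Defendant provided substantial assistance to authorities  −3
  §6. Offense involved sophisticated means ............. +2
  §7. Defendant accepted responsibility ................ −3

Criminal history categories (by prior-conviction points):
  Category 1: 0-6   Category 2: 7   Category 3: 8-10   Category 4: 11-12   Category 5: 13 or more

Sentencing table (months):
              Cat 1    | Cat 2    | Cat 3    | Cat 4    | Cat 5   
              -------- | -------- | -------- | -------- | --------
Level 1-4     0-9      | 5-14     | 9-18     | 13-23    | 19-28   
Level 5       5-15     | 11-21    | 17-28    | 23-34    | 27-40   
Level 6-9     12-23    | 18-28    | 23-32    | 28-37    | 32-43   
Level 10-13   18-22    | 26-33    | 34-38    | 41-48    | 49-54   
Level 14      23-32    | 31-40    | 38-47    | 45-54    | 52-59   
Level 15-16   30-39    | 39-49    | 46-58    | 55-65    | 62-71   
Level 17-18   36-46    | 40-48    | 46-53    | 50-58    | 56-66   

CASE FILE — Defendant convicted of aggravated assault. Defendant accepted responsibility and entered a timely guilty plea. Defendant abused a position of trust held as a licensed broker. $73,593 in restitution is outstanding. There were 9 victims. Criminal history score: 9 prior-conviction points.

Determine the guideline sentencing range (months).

46-58 months

Base offense level for aggravated assault: 12.
§1 does not apply.
§2 applies (level before this adjustment is 12 ≥ 11, so +3): 12 + 3 = 15.
§3 applies: 15 + 1 = 16.
§4 applies (level before this adjustment is 16 ≥ 15, so +3): 16 + 3 = 19.
§7 applies: 19 − 3 = 16.
Final offense level: 16.
Criminal history: 9 prior points → Category 3 (8-10).
Level 16 falls in the 15-16 band.
Grid: Level 15-16 × Category 3 = 46-58 months.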